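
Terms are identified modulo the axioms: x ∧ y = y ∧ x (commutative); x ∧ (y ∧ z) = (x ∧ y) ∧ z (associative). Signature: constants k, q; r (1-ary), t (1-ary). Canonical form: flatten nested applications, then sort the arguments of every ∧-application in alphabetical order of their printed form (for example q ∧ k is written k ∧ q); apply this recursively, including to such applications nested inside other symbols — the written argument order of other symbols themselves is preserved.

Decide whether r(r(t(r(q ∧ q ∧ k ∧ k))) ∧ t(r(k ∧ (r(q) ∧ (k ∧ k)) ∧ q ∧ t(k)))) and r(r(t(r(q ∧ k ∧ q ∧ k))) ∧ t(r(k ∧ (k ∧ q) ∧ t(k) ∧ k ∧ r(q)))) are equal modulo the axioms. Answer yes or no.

Answer: yes — both canonical forms are r(r(t(r(k ∧ k ∧ q ∧ q))) ∧ t(r(k ∧ k ∧ k ∧ q ∧ r(q) ∧ t(k))))

Derivation:
Left:  r(r(t(r(q ∧ q ∧ k ∧ k))) ∧ t(r(k ∧ (r(q) ∧ (k ∧ k)) ∧ q ∧ t(k))))
  Descend into:  r(t(r(q ∧ q ∧ k ∧ k))) ∧ t(r(k ∧ (r(q) ∧ (k ∧ k)) ∧ q ∧ t(k)))
  Simplify inside:  r(t(r(q ∧ q ∧ k ∧ k)))  →  r(t(r(k ∧ k ∧ q ∧ q)))
  Simplify inside:  t(r(k ∧ (r(q) ∧ (k ∧ k)) ∧ q ∧ t(k)))  →  t(r(k ∧ k ∧ k ∧ q ∧ r(q) ∧ t(k)))
  Sort:  r(t(r(k ∧ k ∧ q ∧ q))) ∧ t(r(k ∧ k ∧ k ∧ q ∧ r(q) ∧ t(k)))
  Reassemble:  r(r(t(r(k ∧ k ∧ q ∧ q))) ∧ t(r(k ∧ k ∧ k ∧ q ∧ r(q) ∧ t(k))))
Right:  r(r(t(r(q ∧ k ∧ q ∧ k))) ∧ t(r(k ∧ (k ∧ q) ∧ t(k) ∧ k ∧ r(q))))
  Descend into:  r(t(r(q ∧ k ∧ q ∧ k))) ∧ t(r(k ∧ (k ∧ q) ∧ t(k) ∧ k ∧ r(q)))
  Simplify inside:  r(t(r(q ∧ k ∧ q ∧ k)))  →  r(t(r(k ∧ k ∧ q ∧ q)))
  Inside:  t(r(k ∧ (k ∧ q) ∧ t(k) ∧ k ∧ r(q)))  →  t(r(k ∧ k ∧ k ∧ q ∧ r(q) ∧ t(k)))
  Order the arguments:  r(t(r(k ∧ k ∧ q ∧ q))) ∧ t(r(k ∧ k ∧ k ∧ q ∧ r(q) ∧ t(k)))
  Reassemble:  r(r(t(r(k ∧ k ∧ q ∧ q))) ∧ t(r(k ∧ k ∧ k ∧ q ∧ r(q) ∧ t(k))))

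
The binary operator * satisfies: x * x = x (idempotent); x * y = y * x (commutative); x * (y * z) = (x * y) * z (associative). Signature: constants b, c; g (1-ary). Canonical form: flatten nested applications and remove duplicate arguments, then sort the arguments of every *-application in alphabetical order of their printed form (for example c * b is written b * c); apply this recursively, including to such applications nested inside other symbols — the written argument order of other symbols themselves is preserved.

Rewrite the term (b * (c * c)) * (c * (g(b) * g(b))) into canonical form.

Un-nest:  b * c * c * c * g(b) * g(b)
Deduplicate:  drop duplicate c, c, g(b)
Sort arguments:  b * c * g(b)

Answer: b * c * g(b)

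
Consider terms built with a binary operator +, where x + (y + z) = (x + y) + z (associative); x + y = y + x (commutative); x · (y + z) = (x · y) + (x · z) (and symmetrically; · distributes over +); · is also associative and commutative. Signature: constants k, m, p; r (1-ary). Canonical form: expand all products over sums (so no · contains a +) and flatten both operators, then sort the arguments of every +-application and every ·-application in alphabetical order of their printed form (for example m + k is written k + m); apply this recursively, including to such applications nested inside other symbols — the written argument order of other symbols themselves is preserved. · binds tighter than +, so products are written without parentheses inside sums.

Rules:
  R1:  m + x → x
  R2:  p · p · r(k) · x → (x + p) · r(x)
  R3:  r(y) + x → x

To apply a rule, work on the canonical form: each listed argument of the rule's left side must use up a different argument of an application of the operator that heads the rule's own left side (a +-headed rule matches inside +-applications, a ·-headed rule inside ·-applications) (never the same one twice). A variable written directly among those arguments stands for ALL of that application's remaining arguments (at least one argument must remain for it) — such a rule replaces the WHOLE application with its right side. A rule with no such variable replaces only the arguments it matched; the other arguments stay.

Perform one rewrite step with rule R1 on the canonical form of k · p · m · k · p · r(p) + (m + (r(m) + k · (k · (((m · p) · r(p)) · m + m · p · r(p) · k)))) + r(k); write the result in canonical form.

Answer: k · k · k · m · p · r(p) + k · k · m · m · p · r(p) + k · k · m · p · p · r(p) + r(k) + r(m)

Derivation:
Canonical form:  k · k · k · m · p · r(p) + k · k · m · m · p · r(p) + k · k · m · p · p · r(p) + m + r(k) + r(m)
R1 matches:  uses m;  x := k · k · k · m · p · r(p) + k · k · m · m · p · r(p) + k · k · m · p · p · r(p) + r(k) + r(m)
The variable takes the whole remainder — replace the entire application.
Result:  k · k · k · m · p · r(p) + k · k · m · m · p · r(p) + k · k · m · p · p · r(p) + r(k) + r(m)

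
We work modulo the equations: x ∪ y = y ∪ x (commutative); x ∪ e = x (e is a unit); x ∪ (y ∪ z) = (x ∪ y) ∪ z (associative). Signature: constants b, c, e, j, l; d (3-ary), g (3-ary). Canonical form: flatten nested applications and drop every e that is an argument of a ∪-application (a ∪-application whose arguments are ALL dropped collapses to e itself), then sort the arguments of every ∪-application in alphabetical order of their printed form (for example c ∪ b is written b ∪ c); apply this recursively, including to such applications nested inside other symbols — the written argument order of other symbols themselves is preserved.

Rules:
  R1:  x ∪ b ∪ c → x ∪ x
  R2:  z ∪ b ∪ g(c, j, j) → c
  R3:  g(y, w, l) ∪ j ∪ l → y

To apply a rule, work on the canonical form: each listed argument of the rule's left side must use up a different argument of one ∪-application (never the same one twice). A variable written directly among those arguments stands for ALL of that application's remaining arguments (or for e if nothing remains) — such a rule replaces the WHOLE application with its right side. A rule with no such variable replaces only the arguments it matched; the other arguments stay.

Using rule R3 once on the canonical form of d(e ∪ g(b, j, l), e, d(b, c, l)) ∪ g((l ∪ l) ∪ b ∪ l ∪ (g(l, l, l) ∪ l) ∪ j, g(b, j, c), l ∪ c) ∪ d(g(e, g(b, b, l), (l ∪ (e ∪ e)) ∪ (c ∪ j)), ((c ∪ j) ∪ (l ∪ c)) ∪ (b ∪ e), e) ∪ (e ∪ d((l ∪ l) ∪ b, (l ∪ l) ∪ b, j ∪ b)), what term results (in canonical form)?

Answer: d(b ∪ l ∪ l, b ∪ l ∪ l, b ∪ j) ∪ d(g(b, j, l), e, d(b, c, l)) ∪ d(g(e, g(b, b, l), c ∪ j ∪ l), b ∪ c ∪ c ∪ j ∪ l, e) ∪ g(b ∪ l ∪ l ∪ l ∪ l, g(b, j, c), c ∪ l)

Derivation:
Canonical form:  d(b ∪ l ∪ l, b ∪ l ∪ l, b ∪ j) ∪ d(g(b, j, l), e, d(b, c, l)) ∪ d(g(e, g(b, b, l), c ∪ j ∪ l), b ∪ c ∪ c ∪ j ∪ l, e) ∪ g(b ∪ g(l, l, l) ∪ j ∪ l ∪ l ∪ l ∪ l, g(b, j, c), c ∪ l)
R3 matches:  uses g(l, l, l), j, l;  w := l, y := l
Giving:  d(b ∪ l ∪ l, b ∪ l ∪ l, b ∪ j) ∪ d(g(b, j, l), e, d(b, c, l)) ∪ d(g(e, g(b, b, l), c ∪ j ∪ l), b ∪ c ∪ c ∪ j ∪ l, e) ∪ g(b ∪ l ∪ l ∪ l ∪ l, g(b, j, c), c ∪ l)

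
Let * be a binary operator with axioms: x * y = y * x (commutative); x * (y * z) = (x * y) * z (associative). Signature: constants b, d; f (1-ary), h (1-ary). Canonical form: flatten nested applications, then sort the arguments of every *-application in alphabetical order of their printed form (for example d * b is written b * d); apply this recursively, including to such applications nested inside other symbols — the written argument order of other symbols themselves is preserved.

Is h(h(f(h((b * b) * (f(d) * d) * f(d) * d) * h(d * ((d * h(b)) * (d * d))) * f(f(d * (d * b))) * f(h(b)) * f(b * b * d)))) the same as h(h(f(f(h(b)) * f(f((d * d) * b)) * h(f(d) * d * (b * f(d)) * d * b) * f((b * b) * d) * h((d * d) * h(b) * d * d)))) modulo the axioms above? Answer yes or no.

Left:  h(h(f(h((b * b) * (f(d) * d) * f(d) * d) * h(d * ((d * h(b)) * (d * d))) * f(f(d * (d * b))) * f(h(b)) * f(b * b * d))))
  Work inside:  h((b * b) * (f(d) * d) * f(d) * d) * h(d * ((d * h(b)) * (d * d))) * f(f(d * (d * b))) * f(h(b)) * f(b * b * d)
  Inside:  h((b * b) * (f(d) * d) * f(d) * d)  →  h(b * b * d * d * f(d) * f(d))
  Canonicalize subterm:  h(d * ((d * h(b)) * (d * d)))  →  h(d * d * d * d * h(b))
  Canonicalize subterm:  f(f(d * (d * b)))  →  f(f(b * d * d))
  Sort arguments:  f(b * b * d) * f(f(b * d * d)) * f(h(b)) * h(b * b * d * d * f(d) * f(d)) * h(d * d * d * d * h(b))
  Reassemble:  h(h(f(f(b * b * d) * f(f(b * d * d)) * f(h(b)) * h(b * b * d * d * f(d) * f(d)) * h(d * d * d * d * h(b)))))
Right:  h(h(f(f(h(b)) * f(f((d * d) * b)) * h(f(d) * d * (b * f(d)) * d * b) * f((b * b) * d) * h((d * d) * h(b) * d * d))))
  Work inside:  f(h(b)) * f(f((d * d) * b)) * h(f(d) * d * (b * f(d)) * d * b) * f((b * b) * d) * h((d * d) * h(b) * d * d)
  Simplify inside:  f(f((d * d) * b))  →  f(f(b * d * d))
  Canonicalize subterm:  h(f(d) * d * (b * f(d)) * d * b)  →  h(b * b * d * d * f(d) * f(d))
  Canonicalize subterm:  f((b * b) * d)  →  f(b * b * d)
  Sort arguments:  f(b * b * d) * f(f(b * d * d)) * f(h(b)) * h(b * b * d * d * f(d) * f(d)) * h(d * d * d * d * h(b))
  Reassemble:  h(h(f(f(b * b * d) * f(f(b * d * d)) * f(h(b)) * h(b * b * d * d * f(d) * f(d)) * h(d * d * d * d * h(b)))))

Answer: yes — both canonical forms are h(h(f(f(b * b * d) * f(f(b * d * d)) * f(h(b)) * h(b * b * d * d * f(d) * f(d)) * h(d * d * d * d * h(b)))))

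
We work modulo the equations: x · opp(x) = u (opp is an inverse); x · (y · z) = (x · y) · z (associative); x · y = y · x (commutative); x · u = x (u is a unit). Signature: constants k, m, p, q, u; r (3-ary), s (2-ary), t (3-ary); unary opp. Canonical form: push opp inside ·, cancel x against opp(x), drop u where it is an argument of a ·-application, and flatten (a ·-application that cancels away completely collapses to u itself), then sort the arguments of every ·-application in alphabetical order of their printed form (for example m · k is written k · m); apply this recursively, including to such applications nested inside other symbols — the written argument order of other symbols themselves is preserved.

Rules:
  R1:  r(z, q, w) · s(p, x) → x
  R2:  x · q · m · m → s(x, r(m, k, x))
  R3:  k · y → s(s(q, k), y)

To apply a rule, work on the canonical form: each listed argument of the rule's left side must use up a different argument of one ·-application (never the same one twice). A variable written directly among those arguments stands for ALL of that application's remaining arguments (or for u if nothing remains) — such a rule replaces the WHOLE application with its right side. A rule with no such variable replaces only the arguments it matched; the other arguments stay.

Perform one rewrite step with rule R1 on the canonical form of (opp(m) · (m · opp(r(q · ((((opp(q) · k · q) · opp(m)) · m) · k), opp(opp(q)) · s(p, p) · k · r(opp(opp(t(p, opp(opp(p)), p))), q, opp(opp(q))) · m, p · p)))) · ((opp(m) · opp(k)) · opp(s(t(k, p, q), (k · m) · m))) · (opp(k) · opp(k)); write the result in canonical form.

Answer: opp(k) · opp(k) · opp(k) · opp(m) · opp(r(k · k · q, k · m · p · q, p · p)) · opp(s(t(k, p, q), k · m · m))

Derivation:
Canonical form:  opp(k) · opp(k) · opp(k) · opp(m) · opp(r(k · k · q, k · m · q · r(t(p, p, p), q, q) · s(p, p), p · p)) · opp(s(t(k, p, q), k · m · m))
R1 matches:  uses r(t(p, p, p), q, q), s(p, p);  w := q, x := p, z := t(p, p, p)
Giving:  opp(k) · opp(k) · opp(k) · opp(m) · opp(r(k · k · q, k · m · p · q, p · p)) · opp(s(t(k, p, q), k · m · m))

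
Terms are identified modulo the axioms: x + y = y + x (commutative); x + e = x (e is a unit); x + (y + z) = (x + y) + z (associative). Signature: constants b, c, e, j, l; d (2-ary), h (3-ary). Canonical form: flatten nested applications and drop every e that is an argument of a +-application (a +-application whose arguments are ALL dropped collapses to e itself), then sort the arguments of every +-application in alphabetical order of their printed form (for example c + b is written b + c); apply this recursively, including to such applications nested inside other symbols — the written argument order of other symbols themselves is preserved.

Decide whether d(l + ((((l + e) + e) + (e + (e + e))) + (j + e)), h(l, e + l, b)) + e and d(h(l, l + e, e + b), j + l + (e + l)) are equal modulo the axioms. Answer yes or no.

Answer: no — d(j + l + l, h(l, l, b)) vs d(h(l, l, b), j + l + l)

Derivation:
Left:  d(l + ((((l + e) + e) + (e + (e + e))) + (j + e)), h(l, e + l, b)) + e
  Simplify inside:  d(l + ((((l + e) + e) + (e + (e + e))) + (j + e)), h(l, e + l, b))  →  d(j + l + l, h(l, l, b))
  Units out:  drop e
  Sort arguments:  d(j + l + l, h(l, l, b))
Right:  d(h(l, l + e, e + b), j + l + (e + l))
  Descend into:  j + l + (e + l)
  Flatten:  j + l + e + l
  Unit:  drop e
  Order the arguments:  j + l + l
  Reassemble:  d(h(l, l, b), j + l + l)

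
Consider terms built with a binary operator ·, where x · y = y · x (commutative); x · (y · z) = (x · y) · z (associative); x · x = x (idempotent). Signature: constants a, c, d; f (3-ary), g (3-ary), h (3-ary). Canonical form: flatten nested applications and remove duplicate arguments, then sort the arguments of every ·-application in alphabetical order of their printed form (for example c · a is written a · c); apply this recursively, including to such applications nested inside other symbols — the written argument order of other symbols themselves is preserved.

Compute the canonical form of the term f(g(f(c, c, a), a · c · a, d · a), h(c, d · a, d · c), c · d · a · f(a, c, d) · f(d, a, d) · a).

Focus inside:  c · d · a · f(a, c, d) · f(d, a, d) · a
Drop duplicates:  drop duplicate a
Sort arguments:  a · c · d · f(a, c, d) · f(d, a, d)
Put back:  f(g(f(c, c, a), a · c, a · d), h(c, a · d, c · d), a · c · d · f(a, c, d) · f(d, a, d))

Answer: f(g(f(c, c, a), a · c, a · d), h(c, a · d, c · d), a · c · d · f(a, c, d) · f(d, a, d))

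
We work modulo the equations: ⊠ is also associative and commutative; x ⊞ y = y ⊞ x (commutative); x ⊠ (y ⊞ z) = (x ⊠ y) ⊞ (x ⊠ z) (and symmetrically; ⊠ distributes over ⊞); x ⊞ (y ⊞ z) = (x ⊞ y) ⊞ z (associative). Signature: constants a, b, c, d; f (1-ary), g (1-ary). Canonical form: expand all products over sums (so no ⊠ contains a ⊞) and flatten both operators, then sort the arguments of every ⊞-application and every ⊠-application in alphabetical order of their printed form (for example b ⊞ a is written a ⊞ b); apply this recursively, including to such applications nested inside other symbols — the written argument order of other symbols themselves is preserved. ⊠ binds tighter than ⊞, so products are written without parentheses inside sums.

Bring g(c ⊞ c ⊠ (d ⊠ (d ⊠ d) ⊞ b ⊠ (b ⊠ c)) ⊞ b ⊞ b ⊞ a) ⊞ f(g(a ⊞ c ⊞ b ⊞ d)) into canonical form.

Distribute:  g(a ⊞ b ⊞ b ⊞ b ⊠ b ⊠ c ⊠ c ⊞ c ⊞ c ⊠ d ⊠ d ⊠ d) ⊞ f(g(a ⊞ b ⊞ c ⊞ d))
Sort arguments:  f(g(a ⊞ b ⊞ c ⊞ d)) ⊞ g(a ⊞ b ⊞ b ⊞ b ⊠ b ⊠ c ⊠ c ⊞ c ⊞ c ⊠ d ⊠ d ⊠ d)

Answer: f(g(a ⊞ b ⊞ c ⊞ d)) ⊞ g(a ⊞ b ⊞ b ⊞ b ⊠ b ⊠ c ⊠ c ⊞ c ⊞ c ⊠ d ⊠ d ⊠ d)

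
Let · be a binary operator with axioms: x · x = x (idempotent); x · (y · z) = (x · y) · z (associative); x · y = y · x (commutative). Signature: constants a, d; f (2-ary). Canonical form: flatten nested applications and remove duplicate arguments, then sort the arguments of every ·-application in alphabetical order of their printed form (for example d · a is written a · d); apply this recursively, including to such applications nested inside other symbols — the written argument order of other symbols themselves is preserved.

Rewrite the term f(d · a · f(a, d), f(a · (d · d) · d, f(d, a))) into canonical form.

Answer: f(a · d · f(a, d), f(a · d, f(d, a)))

Derivation:
Descend into:  a · (d · d) · d
Merge nested applications:  a · d · d · d
Deduplicate:  drop duplicate d, d
Order the arguments:  a · d
Rebuild:  f(a · d · f(a, d), f(a · d, f(d, a)))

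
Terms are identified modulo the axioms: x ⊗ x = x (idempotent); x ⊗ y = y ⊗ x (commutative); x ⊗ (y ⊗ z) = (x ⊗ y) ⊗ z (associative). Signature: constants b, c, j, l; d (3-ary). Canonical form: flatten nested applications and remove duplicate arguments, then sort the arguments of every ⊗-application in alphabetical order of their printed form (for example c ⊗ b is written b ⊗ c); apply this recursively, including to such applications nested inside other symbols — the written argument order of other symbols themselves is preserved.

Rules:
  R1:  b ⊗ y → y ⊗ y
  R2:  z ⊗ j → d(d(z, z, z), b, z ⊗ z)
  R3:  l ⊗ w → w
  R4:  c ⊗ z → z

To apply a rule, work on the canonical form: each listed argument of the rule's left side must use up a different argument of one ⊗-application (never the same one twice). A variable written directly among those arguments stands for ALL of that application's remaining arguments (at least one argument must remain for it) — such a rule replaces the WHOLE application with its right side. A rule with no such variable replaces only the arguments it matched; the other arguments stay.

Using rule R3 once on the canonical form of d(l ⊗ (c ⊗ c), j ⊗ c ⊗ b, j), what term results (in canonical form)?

Answer: d(c, b ⊗ c ⊗ j, j)

Derivation:
Canonical form:  d(c ⊗ l, b ⊗ c ⊗ j, j)
Apply R3:  consuming l;  w := c
The variable takes the whole remainder — replace the entire application.
Result:  d(c, b ⊗ c ⊗ j, j)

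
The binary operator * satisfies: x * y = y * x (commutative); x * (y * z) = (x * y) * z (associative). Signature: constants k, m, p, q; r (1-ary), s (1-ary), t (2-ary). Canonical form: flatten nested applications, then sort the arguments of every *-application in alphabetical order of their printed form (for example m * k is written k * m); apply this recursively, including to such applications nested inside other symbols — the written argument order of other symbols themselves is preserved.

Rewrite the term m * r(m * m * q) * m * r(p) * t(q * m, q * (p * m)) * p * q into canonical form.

Inside:  t(q * m, q * (p * m))  →  t(m * q, m * p * q)
Sort:  m * m * p * q * r(m * m * q) * r(p) * t(m * q, m * p * q)

Answer: m * m * p * q * r(m * m * q) * r(p) * t(m * q, m * p * q)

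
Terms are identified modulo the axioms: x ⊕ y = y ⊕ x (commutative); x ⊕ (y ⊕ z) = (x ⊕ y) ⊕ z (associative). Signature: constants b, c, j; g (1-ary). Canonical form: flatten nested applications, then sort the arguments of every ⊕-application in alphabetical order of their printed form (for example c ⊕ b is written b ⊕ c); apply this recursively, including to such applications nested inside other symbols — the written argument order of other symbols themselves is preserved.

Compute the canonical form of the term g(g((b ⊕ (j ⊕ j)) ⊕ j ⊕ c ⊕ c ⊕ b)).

Work inside:  (b ⊕ (j ⊕ j)) ⊕ j ⊕ c ⊕ c ⊕ b
Un-nest:  b ⊕ j ⊕ j ⊕ j ⊕ c ⊕ c ⊕ b
Order the arguments:  b ⊕ b ⊕ c ⊕ c ⊕ j ⊕ j ⊕ j
Rebuild:  g(g(b ⊕ b ⊕ c ⊕ c ⊕ j ⊕ j ⊕ j))

Answer: g(g(b ⊕ b ⊕ c ⊕ c ⊕ j ⊕ j ⊕ j))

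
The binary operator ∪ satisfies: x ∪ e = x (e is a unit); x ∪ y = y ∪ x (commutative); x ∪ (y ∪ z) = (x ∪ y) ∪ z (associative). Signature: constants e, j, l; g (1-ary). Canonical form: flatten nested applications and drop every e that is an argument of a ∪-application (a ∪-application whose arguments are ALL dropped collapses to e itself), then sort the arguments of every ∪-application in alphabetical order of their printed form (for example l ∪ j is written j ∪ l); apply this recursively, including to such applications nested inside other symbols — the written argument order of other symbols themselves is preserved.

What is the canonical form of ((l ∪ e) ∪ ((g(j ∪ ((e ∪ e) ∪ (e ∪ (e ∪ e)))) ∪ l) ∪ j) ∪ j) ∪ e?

Un-nest:  l ∪ e ∪ g(j ∪ ((e ∪ e) ∪ (e ∪ (e ∪ e)))) ∪ l ∪ j ∪ j ∪ e
Simplify inside:  g(j ∪ ((e ∪ e) ∪ (e ∪ (e ∪ e))))  →  g(j)
Units out:  drop e (×2)
Sort arguments:  g(j) ∪ j ∪ j ∪ l ∪ l

Answer: g(j) ∪ j ∪ j ∪ l ∪ l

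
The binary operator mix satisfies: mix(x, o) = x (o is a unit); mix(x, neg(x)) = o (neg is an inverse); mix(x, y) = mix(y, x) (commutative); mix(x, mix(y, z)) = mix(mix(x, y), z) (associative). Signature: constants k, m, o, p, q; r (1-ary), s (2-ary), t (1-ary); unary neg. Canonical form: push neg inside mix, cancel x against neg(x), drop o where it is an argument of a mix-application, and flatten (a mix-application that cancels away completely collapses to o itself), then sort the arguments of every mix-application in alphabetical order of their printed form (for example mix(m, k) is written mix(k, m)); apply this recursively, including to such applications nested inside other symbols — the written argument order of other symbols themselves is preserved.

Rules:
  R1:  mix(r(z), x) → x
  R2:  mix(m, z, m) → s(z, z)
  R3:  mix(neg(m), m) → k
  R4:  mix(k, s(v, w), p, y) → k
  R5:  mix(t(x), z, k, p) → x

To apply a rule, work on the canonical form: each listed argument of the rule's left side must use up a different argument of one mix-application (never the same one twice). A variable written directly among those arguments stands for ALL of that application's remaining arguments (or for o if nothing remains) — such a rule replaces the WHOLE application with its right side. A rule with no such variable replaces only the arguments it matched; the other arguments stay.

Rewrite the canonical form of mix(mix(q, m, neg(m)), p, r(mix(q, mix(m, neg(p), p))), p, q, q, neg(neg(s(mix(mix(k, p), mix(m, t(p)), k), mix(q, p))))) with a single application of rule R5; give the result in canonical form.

Canonical form:  mix(p, p, q, q, q, r(mix(m, q)), s(mix(k, k, m, p, t(p)), mix(p, q)))
Apply R5:  consuming k, p, t(p);  x := p, z := mix(k, m)
Every leftover argument binds to the variable; the entire application is replaced.
New term:  mix(p, p, q, q, q, r(mix(m, q)), s(p, mix(p, q)))

Answer: mix(p, p, q, q, q, r(mix(m, q)), s(p, mix(p, q)))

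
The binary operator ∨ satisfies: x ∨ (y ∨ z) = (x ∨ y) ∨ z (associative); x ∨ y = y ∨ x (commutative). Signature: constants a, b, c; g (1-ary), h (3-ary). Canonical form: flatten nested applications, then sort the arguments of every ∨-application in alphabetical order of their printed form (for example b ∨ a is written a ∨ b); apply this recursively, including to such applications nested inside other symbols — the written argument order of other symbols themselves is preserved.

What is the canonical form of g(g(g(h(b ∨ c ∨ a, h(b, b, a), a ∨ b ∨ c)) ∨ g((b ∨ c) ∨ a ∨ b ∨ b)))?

Answer: g(g(g(a ∨ b ∨ b ∨ b ∨ c) ∨ g(h(a ∨ b ∨ c, h(b, b, a), a ∨ b ∨ c))))

Derivation:
Descend into:  g(h(b ∨ c ∨ a, h(b, b, a), a ∨ b ∨ c)) ∨ g((b ∨ c) ∨ a ∨ b ∨ b)
Canonicalize subterm:  g(h(b ∨ c ∨ a, h(b, b, a), a ∨ b ∨ c))  →  g(h(a ∨ b ∨ c, h(b, b, a), a ∨ b ∨ c))
Canonicalize subterm:  g((b ∨ c) ∨ a ∨ b ∨ b)  →  g(a ∨ b ∨ b ∨ b ∨ c)
Sort arguments:  g(a ∨ b ∨ b ∨ b ∨ c) ∨ g(h(a ∨ b ∨ c, h(b, b, a), a ∨ b ∨ c))
Rebuild:  g(g(g(a ∨ b ∨ b ∨ b ∨ c) ∨ g(h(a ∨ b ∨ c, h(b, b, a), a ∨ b ∨ c))))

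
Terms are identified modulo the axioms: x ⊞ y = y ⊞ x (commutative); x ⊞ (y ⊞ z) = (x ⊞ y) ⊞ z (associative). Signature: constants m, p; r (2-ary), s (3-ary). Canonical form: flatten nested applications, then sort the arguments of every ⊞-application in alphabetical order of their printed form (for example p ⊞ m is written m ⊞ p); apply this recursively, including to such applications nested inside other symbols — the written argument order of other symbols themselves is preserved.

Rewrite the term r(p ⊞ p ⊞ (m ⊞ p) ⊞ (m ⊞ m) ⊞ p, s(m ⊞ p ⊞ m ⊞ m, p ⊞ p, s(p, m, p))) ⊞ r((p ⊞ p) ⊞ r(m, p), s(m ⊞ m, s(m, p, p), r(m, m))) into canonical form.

Answer: r(m ⊞ m ⊞ m ⊞ p ⊞ p ⊞ p ⊞ p, s(m ⊞ m ⊞ m ⊞ p, p ⊞ p, s(p, m, p))) ⊞ r(p ⊞ p ⊞ r(m, p), s(m ⊞ m, s(m, p, p), r(m, m)))

Derivation:
Inside:  r(p ⊞ p ⊞ (m ⊞ p) ⊞ (m ⊞ m) ⊞ p, s(m ⊞ p ⊞ m ⊞ m, p ⊞ p, s(p, m, p)))  →  r(m ⊞ m ⊞ m ⊞ p ⊞ p ⊞ p ⊞ p, s(m ⊞ m ⊞ m ⊞ p, p ⊞ p, s(p, m, p)))
Inside:  r((p ⊞ p) ⊞ r(m, p), s(m ⊞ m, s(m, p, p), r(m, m)))  →  r(p ⊞ p ⊞ r(m, p), s(m ⊞ m, s(m, p, p), r(m, m)))
Sort:  r(m ⊞ m ⊞ m ⊞ p ⊞ p ⊞ p ⊞ p, s(m ⊞ m ⊞ m ⊞ p, p ⊞ p, s(p, m, p))) ⊞ r(p ⊞ p ⊞ r(m, p), s(m ⊞ m, s(m, p, p), r(m, m)))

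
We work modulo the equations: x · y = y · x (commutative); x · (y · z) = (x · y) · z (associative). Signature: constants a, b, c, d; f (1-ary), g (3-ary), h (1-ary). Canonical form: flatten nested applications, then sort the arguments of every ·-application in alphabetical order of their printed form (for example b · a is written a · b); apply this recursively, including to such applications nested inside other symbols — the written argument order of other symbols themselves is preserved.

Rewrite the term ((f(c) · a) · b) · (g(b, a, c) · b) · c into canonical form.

Answer: a · b · b · c · f(c) · g(b, a, c)

Derivation:
Merge nested applications:  f(c) · a · b · g(b, a, c) · b · c
Sort arguments:  a · b · b · c · f(c) · g(b, a, c)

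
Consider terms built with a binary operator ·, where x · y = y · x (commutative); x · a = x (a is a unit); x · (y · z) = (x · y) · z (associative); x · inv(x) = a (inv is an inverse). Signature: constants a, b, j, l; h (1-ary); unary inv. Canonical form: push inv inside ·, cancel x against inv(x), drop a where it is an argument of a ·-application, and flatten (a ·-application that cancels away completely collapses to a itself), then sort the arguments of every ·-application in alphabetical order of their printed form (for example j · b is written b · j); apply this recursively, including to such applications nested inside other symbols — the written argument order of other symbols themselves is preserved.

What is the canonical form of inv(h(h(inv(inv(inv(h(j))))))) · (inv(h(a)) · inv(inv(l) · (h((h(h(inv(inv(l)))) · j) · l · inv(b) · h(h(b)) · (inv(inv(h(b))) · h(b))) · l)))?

Push inv inside:  distribute inv over · and collapse double inv
Cancel inverse pairs:  l cancels
Collect:  inv(h(h(inv(h(j))))) · inv(h(a)) · inv(h(h(b) · h(b) · h(h(b)) · h(h(l)) · inv(b) · j · l))
Sort:  inv(h(a)) · inv(h(h(b) · h(b) · h(h(b)) · h(h(l)) · inv(b) · j · l)) · inv(h(h(inv(h(j)))))

Answer: inv(h(a)) · inv(h(h(b) · h(b) · h(h(b)) · h(h(l)) · inv(b) · j · l)) · inv(h(h(inv(h(j)))))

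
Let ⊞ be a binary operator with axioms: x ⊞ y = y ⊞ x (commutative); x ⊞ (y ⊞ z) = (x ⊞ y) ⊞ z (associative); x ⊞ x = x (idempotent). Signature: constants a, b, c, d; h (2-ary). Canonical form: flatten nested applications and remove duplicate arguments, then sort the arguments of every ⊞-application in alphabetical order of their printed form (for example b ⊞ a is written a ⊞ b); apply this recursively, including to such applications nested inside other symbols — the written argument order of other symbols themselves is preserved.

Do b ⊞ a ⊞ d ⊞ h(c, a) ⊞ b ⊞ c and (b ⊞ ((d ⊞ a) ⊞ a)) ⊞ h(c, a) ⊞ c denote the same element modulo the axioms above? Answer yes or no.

Answer: yes — both canonical forms are a ⊞ b ⊞ c ⊞ d ⊞ h(c, a)

Derivation:
Left:  b ⊞ a ⊞ d ⊞ h(c, a) ⊞ b ⊞ c
  Deduplicate:  drop duplicate b
  Sort:  a ⊞ b ⊞ c ⊞ d ⊞ h(c, a)
Right:  (b ⊞ ((d ⊞ a) ⊞ a)) ⊞ h(c, a) ⊞ c
  Un-nest:  b ⊞ d ⊞ a ⊞ a ⊞ h(c, a) ⊞ c
  Deduplicate:  drop duplicate a
  Sort arguments:  a ⊞ b ⊞ c ⊞ d ⊞ h(c, a)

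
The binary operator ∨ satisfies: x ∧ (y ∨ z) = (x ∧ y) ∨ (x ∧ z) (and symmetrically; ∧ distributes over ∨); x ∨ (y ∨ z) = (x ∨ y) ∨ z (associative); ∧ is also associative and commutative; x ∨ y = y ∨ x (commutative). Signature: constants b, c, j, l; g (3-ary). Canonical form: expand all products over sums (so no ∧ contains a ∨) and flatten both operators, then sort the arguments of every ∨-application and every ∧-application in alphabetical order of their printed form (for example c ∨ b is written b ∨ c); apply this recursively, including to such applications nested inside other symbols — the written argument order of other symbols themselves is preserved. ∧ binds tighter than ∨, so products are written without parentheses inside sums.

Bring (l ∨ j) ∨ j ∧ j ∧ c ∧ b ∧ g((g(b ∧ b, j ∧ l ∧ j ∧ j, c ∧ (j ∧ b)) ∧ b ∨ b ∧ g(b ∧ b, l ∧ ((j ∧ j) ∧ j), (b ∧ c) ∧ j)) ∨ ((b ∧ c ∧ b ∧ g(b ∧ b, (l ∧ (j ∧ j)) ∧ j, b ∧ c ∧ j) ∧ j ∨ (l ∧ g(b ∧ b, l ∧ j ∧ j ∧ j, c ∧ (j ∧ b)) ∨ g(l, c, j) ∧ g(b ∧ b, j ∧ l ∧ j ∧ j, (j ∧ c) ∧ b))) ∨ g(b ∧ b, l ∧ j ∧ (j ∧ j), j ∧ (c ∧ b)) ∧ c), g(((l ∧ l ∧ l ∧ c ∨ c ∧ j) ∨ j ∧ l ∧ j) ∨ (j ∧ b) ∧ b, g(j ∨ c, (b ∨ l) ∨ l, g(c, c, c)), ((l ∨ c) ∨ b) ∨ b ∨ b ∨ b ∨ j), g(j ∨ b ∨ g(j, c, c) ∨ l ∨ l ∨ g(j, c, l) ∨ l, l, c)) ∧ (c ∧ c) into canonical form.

Answer: b ∧ c ∧ c ∧ c ∧ g(b ∧ b ∧ c ∧ g(b ∧ b, j ∧ j ∧ j ∧ l, b ∧ c ∧ j) ∧ j ∨ b ∧ g(b ∧ b, j ∧ j ∧ j ∧ l, b ∧ c ∧ j) ∨ b ∧ g(b ∧ b, j ∧ j ∧ j ∧ l, b ∧ c ∧ j) ∨ c ∧ g(b ∧ b, j ∧ j ∧ j ∧ l, b ∧ c ∧ j) ∨ g(b ∧ b, j ∧ j ∧ j ∧ l, b ∧ c ∧ j) ∧ g(l, c, j) ∨ g(b ∧ b, j ∧ j ∧ j ∧ l, b ∧ c ∧ j) ∧ l, g(b ∧ b ∧ j ∨ c ∧ j ∨ c ∧ l ∧ l ∧ l ∨ j ∧ j ∧ l, g(c ∨ j, b ∨ l ∨ l, g(c, c, c)), b ∨ b ∨ b ∨ b ∨ c ∨ j ∨ l), g(b ∨ g(j, c, c) ∨ g(j, c, l) ∨ j ∨ l ∨ l ∨ l, l, c)) ∧ j ∧ j ∨ j ∨ l

Derivation:
Merge nested applications:  l ∨ j ∨ b ∧ c ∧ c ∧ c ∧ g(b ∧ b ∧ c ∧ g(b ∧ b, j ∧ j ∧ j ∧ l, b ∧ c ∧ j) ∧ j ∨ b ∧ g(b ∧ b, j ∧ j ∧ j ∧ l, b ∧ c ∧ j) ∨ b ∧ g(b ∧ b, j ∧ j ∧ j ∧ l, b ∧ c ∧ j) ∨ c ∧ g(b ∧ b, j ∧ j ∧ j ∧ l, b ∧ c ∧ j) ∨ g(b ∧ b, j ∧ j ∧ j ∧ l, b ∧ c ∧ j) ∧ g(l, c, j) ∨ g(b ∧ b, j ∧ j ∧ j ∧ l, b ∧ c ∧ j) ∧ l, g(b ∧ b ∧ j ∨ c ∧ j ∨ c ∧ l ∧ l ∧ l ∨ j ∧ j ∧ l, g(c ∨ j, b ∨ l ∨ l, g(c, c, c)), b ∨ b ∨ b ∨ b ∨ c ∨ j ∨ l), g(b ∨ g(j, c, c) ∨ g(j, c, l) ∨ j ∨ l ∨ l ∨ l, l, c)) ∧ j ∧ j
Sort arguments:  b ∧ c ∧ c ∧ c ∧ g(b ∧ b ∧ c ∧ g(b ∧ b, j ∧ j ∧ j ∧ l, b ∧ c ∧ j) ∧ j ∨ b ∧ g(b ∧ b, j ∧ j ∧ j ∧ l, b ∧ c ∧ j) ∨ b ∧ g(b ∧ b, j ∧ j ∧ j ∧ l, b ∧ c ∧ j) ∨ c ∧ g(b ∧ b, j ∧ j ∧ j ∧ l, b ∧ c ∧ j) ∨ g(b ∧ b, j ∧ j ∧ j ∧ l, b ∧ c ∧ j) ∧ g(l, c, j) ∨ g(b ∧ b, j ∧ j ∧ j ∧ l, b ∧ c ∧ j) ∧ l, g(b ∧ b ∧ j ∨ c ∧ j ∨ c ∧ l ∧ l ∧ l ∨ j ∧ j ∧ l, g(c ∨ j, b ∨ l ∨ l, g(c, c, c)), b ∨ b ∨ b ∨ b ∨ c ∨ j ∨ l), g(b ∨ g(j, c, c) ∨ g(j, c, l) ∨ j ∨ l ∨ l ∨ l, l, c)) ∧ j ∧ j ∨ j ∨ l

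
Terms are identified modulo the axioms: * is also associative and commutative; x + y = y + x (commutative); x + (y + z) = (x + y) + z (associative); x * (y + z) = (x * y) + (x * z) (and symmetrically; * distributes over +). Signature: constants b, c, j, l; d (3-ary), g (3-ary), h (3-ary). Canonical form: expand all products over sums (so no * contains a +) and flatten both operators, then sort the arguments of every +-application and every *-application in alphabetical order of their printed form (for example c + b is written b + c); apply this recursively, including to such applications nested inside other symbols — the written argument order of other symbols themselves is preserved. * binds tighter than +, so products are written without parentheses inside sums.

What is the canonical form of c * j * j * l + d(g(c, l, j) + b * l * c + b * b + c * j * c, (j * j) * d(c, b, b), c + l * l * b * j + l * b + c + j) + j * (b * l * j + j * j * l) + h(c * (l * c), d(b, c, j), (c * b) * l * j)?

Expand products over sums:  c * j * j * l + d(b * b + b * c * l + c * c * j + g(c, l, j), d(c, b, b) * j * j, b * j * l * l + b * l + c + c + j) + b * j * j * l + j * j * j * l + h(c * c * l, d(b, c, j), b * c * j * l)
Order the arguments:  b * j * j * l + c * j * j * l + d(b * b + b * c * l + c * c * j + g(c, l, j), d(c, b, b) * j * j, b * j * l * l + b * l + c + c + j) + h(c * c * l, d(b, c, j), b * c * j * l) + j * j * j * l

Answer: b * j * j * l + c * j * j * l + d(b * b + b * c * l + c * c * j + g(c, l, j), d(c, b, b) * j * j, b * j * l * l + b * l + c + c + j) + h(c * c * l, d(b, c, j), b * c * j * l) + j * j * j * l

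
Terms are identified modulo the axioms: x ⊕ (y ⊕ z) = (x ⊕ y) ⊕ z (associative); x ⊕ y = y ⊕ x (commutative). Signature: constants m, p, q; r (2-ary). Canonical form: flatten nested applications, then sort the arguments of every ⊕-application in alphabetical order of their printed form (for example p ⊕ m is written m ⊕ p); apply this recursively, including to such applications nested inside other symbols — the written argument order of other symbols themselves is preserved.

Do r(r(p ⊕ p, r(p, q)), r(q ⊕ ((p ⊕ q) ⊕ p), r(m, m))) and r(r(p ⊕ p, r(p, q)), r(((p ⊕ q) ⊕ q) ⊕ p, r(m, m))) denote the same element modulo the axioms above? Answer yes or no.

Answer: yes — both canonical forms are r(r(p ⊕ p, r(p, q)), r(p ⊕ p ⊕ q ⊕ q, r(m, m)))

Derivation:
Left:  r(r(p ⊕ p, r(p, q)), r(q ⊕ ((p ⊕ q) ⊕ p), r(m, m)))
  Focus inside:  q ⊕ ((p ⊕ q) ⊕ p)
  Merge nested applications:  q ⊕ p ⊕ q ⊕ p
  Sort arguments:  p ⊕ p ⊕ q ⊕ q
  Reassemble:  r(r(p ⊕ p, r(p, q)), r(p ⊕ p ⊕ q ⊕ q, r(m, m)))
Right:  r(r(p ⊕ p, r(p, q)), r(((p ⊕ q) ⊕ q) ⊕ p, r(m, m)))
  Focus inside:  ((p ⊕ q) ⊕ q) ⊕ p
  Merge nested applications:  p ⊕ q ⊕ q ⊕ p
  Sort:  p ⊕ p ⊕ q ⊕ q
  Put back:  r(r(p ⊕ p, r(p, q)), r(p ⊕ p ⊕ q ⊕ q, r(m, m)))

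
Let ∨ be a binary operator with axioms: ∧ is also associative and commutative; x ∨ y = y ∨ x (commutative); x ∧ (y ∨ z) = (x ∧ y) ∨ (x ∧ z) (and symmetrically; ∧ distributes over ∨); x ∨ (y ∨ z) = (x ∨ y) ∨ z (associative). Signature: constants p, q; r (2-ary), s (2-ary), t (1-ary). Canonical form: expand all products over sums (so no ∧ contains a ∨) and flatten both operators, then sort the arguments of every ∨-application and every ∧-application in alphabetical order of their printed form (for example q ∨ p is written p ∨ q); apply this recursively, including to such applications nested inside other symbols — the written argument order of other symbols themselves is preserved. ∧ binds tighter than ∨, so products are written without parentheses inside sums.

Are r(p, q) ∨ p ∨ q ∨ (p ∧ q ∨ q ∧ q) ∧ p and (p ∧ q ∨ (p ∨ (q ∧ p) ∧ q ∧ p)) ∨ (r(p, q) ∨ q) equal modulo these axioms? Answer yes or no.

Left:  r(p, q) ∨ p ∨ q ∨ (p ∧ q ∨ q ∧ q) ∧ p
  Distribute:  r(p, q) ∨ p ∨ q ∨ p ∧ p ∧ q ∨ p ∧ q ∧ q
  Order the arguments:  p ∨ p ∧ p ∧ q ∨ p ∧ q ∧ q ∨ q ∨ r(p, q)
Right:  (p ∧ q ∨ (p ∨ (q ∧ p) ∧ q ∧ p)) ∨ (r(p, q) ∨ q)
  Un-nest:  p ∧ q ∨ p ∨ p ∧ p ∧ q ∧ q ∨ r(p, q) ∨ q
  Order the arguments:  p ∨ p ∧ p ∧ q ∧ q ∨ p ∧ q ∨ q ∨ r(p, q)

Answer: no — p ∨ p ∧ p ∧ q ∨ p ∧ q ∧ q ∨ q ∨ r(p, q) vs p ∨ p ∧ p ∧ q ∧ q ∨ p ∧ q ∨ q ∨ r(p, q)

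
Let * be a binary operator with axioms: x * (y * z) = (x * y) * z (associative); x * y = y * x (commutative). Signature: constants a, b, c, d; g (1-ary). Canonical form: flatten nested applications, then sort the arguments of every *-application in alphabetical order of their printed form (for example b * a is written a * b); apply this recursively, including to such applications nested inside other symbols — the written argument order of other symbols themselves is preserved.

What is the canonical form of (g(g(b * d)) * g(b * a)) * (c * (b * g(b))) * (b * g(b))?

Un-nest:  g(g(b * d)) * g(b * a) * c * b * g(b) * b * g(b)
Inside:  g(b * a)  →  g(a * b)
Sort arguments:  b * b * c * g(a * b) * g(b) * g(b) * g(g(b * d))

Answer: b * b * c * g(a * b) * g(b) * g(b) * g(g(b * d))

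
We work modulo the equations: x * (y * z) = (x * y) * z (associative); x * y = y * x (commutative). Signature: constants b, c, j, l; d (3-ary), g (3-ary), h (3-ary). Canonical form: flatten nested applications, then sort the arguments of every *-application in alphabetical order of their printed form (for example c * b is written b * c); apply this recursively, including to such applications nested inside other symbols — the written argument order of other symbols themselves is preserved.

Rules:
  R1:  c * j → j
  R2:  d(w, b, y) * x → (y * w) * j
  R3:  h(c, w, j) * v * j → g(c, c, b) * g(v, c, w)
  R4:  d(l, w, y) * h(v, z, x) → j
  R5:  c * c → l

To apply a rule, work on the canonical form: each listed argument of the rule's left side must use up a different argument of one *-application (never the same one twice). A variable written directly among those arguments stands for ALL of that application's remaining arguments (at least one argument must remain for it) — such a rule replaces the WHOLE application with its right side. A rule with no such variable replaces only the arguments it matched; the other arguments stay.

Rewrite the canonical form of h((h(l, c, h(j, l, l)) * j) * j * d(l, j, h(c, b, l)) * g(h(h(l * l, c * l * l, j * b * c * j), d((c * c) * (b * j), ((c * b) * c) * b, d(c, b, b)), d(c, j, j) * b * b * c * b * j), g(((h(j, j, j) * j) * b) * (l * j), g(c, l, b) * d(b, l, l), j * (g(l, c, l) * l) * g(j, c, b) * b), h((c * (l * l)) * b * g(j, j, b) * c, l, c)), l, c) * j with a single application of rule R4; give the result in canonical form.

Answer: h(g(h(h(l * l, c * l * l, b * c * j * j), d(b * c * c * j, b * b * c * c, d(c, b, b)), b * b * b * c * d(c, j, j) * j), g(b * h(j, j, j) * j * j * l, d(b, l, l) * g(c, l, b), b * g(j, c, b) * g(l, c, l) * j * l), h(b * c * c * g(j, j, b) * l * l, l, c)) * j * j * j, l, c) * j

Derivation:
Canonical form:  h(d(l, j, h(c, b, l)) * g(h(h(l * l, c * l * l, b * c * j * j), d(b * c * c * j, b * b * c * c, d(c, b, b)), b * b * b * c * d(c, j, j) * j), g(b * h(j, j, j) * j * j * l, d(b, l, l) * g(c, l, b), b * g(j, c, b) * g(l, c, l) * j * l), h(b * c * c * g(j, j, b) * l * l, l, c)) * h(l, c, h(j, l, l)) * j * j, l, c) * j
R4 matches:  uses d(l, j, h(c, b, l)), h(l, c, h(j, l, l));  v := l, w := j, x := h(j, l, l), y := h(c, b, l), z := c
New term:  h(g(h(h(l * l, c * l * l, b * c * j * j), d(b * c * c * j, b * b * c * c, d(c, b, b)), b * b * b * c * d(c, j, j) * j), g(b * h(j, j, j) * j * j * l, d(b, l, l) * g(c, l, b), b * g(j, c, b) * g(l, c, l) * j * l), h(b * c * c * g(j, j, b) * l * l, l, c)) * j * j * j, l, c) * j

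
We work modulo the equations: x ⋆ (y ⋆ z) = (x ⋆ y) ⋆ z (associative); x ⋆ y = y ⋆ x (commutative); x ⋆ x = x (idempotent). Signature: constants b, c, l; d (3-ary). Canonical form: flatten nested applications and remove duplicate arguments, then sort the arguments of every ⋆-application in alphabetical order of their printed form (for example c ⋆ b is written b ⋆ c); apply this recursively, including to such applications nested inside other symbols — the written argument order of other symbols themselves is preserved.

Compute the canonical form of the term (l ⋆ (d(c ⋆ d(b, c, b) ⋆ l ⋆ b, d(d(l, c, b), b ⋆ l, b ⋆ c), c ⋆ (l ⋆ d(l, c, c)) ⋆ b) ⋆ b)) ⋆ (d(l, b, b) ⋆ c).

Answer: b ⋆ c ⋆ d(b ⋆ c ⋆ d(b, c, b) ⋆ l, d(d(l, c, b), b ⋆ l, b ⋆ c), b ⋆ c ⋆ d(l, c, c) ⋆ l) ⋆ d(l, b, b) ⋆ l

Derivation:
Flatten:  l ⋆ d(c ⋆ d(b, c, b) ⋆ l ⋆ b, d(d(l, c, b), b ⋆ l, b ⋆ c), c ⋆ (l ⋆ d(l, c, c)) ⋆ b) ⋆ b ⋆ d(l, b, b) ⋆ c
Simplify inside:  d(c ⋆ d(b, c, b) ⋆ l ⋆ b, d(d(l, c, b), b ⋆ l, b ⋆ c), c ⋆ (l ⋆ d(l, c, c)) ⋆ b)  →  d(b ⋆ c ⋆ d(b, c, b) ⋆ l, d(d(l, c, b), b ⋆ l, b ⋆ c), b ⋆ c ⋆ d(l, c, c) ⋆ l)
Order the arguments:  b ⋆ c ⋆ d(b ⋆ c ⋆ d(b, c, b) ⋆ l, d(d(l, c, b), b ⋆ l, b ⋆ c), b ⋆ c ⋆ d(l, c, c) ⋆ l) ⋆ d(l, b, b) ⋆ l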